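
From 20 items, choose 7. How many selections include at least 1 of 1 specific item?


Complement: C(20,7) - C(19,7) = 77520 - 50388 = 27132

27132


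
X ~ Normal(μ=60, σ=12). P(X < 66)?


z = (66-60)/12 = 0.5
P(Z < 0.5) = 0.6915

P(X < 66) ≈ 0.6915


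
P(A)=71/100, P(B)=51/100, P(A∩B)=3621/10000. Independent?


P(A)×P(B) = 3621/10000
P(A∩B) = 3621/10000
Equal ✓ → Independent

Yes, independent


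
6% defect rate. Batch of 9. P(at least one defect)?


P(all good) = (47/50)^9 = 1119130473102767/1953125000000000
P(≥1 defect) = 833994526897233/1953125000000000

P = 833994526897233/1953125000000000 ≈ 42.70%


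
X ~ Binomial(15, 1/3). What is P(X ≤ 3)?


P(X ≤ 3) = Σ P(X=i) for i=0..3
P(X=0) = 32768/14348907
P(X=1) = 81920/4782969
P(X=2) = 286720/4782969
P(X=3) = 1863680/14348907
Sum = 3002368/14348907

P(X ≤ 3) = 3002368/14348907 ≈ 20.92%


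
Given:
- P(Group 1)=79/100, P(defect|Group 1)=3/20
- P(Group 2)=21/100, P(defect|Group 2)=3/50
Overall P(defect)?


P(B) = Σ P(B|Aᵢ)×P(Aᵢ)
  3/20×79/100 = 237/2000
  3/50×21/100 = 63/5000
Sum = 1311/10000

P(defect) = 1311/10000 ≈ 13.11%


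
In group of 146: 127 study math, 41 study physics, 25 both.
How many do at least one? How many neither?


|A∪B| = 127+41-25 = 143
Neither = 146-143 = 3

At least one: 143; Neither: 3


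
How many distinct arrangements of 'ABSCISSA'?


Letters: 8, freq: {'A': 2, 'B': 1, 'S': 3, 'C': 1, 'I': 1}
8!/(2!×1!×3!×1!×1!) = 40320/12 = 3360

3360


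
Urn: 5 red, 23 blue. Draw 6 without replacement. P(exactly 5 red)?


Hypergeometric: C(5,5)×C(23,1)/C(28,6)
= 1×23/376740 = 1/16380

P(X=5) = 1/16380 ≈ 0.01%


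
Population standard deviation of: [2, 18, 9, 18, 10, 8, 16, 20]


Mean = 101/8
  (2-101/8)²=7225/64
  (18-101/8)²=1849/64
  (9-101/8)²=841/64
  (18-101/8)²=1849/64
  (10-101/8)²=441/64
  (8-101/8)²=1369/64
  (16-101/8)²=729/64
  (20-101/8)²=3481/64
Σ(x-μ)² = 2223/8
σ² = (2223/8)/8 = 2223/64

σ = √(2223/64) ≈ 5.8936


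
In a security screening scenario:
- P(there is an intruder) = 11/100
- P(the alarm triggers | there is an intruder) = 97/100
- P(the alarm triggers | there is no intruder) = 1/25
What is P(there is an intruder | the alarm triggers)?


Using Bayes' theorem:
P(A|B) = P(B|A)·P(A) / P(B)

P(the alarm triggers) = 97/100 × 11/100 + 1/25 × 89/100
= 1067/10000 + 89/2500 = 1423/10000

P(there is an intruder|the alarm triggers) = (1067/10000) / (1423/10000) = 1067/1423

P(there is an intruder|the alarm triggers) = 1067/1423 ≈ 74.98%


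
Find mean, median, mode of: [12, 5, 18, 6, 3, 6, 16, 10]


Sorted: [3, 5, 6, 6, 10, 12, 16, 18]
Mean = 76/8 = 19/2
Median = 8
Freq: {12: 1, 5: 1, 18: 1, 6: 2, 3: 1, 16: 1, 10: 1}
Mode: [6]

Mean=19/2, Median=8, Mode=6


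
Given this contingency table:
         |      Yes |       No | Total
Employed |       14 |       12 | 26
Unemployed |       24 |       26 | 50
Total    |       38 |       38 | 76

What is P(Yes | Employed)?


P(Yes | Employed) = 14/(14+12) = 14/26 = 7/13

P(Yes|Employed) = 7/13 ≈ 53.85%


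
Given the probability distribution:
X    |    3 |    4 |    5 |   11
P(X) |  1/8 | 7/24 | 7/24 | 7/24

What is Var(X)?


E[X] = 149/24
E[X²] = 387/8
Var(X) = E[X²] - (E[X])² = 387/8 - 22201/576 = 5663/576

Var(X) = 5663/576 ≈ 9.8316


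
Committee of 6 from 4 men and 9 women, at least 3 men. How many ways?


Count by #men:
  3M,3W: C(4,3)×C(9,3)=336
  4M,2W: C(4,4)×C(9,2)=36
Total = 372

372


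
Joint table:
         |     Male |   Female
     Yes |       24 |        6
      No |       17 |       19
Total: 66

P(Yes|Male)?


P(Yes|Male) = 24/(24+17) = 24/41

P = 24/41 ≈ 58.54%


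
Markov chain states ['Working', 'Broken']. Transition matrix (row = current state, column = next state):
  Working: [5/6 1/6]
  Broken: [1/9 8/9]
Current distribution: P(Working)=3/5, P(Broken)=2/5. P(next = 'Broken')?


P(next=Broken) = Σᵢ P(now=i)×P(i→Broken)
= 3/5×1/6 + 2/5×8/9
= 1/10 + 16/45 = 41/90

P = 41/90 ≈ 0.4556


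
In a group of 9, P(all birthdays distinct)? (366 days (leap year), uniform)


P(all different) = Π(366-i)/366 for i=0..8
= (366/366)×(365/366)×...×(358/366)
= 0.905624

P ≈ 0.9056 ≈ 90.56%


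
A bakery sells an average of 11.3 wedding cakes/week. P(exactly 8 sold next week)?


Poisson(λ=11.3): P(X=8) = e^(-λ)×λ^k/k!
= e^(-11.3) × 11.3^8 / 8!
≈ 1.237292426e-05 × 265844419.291 / 40320 ≈ 0.081579

P(X=8) ≈ 0.081579 ≈ 8.16%


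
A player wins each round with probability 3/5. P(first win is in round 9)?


Geometric: P(X=9) = (1-p)^(k-1)×p = (2/5)^8×3/5 = 768/1953125

P(X=9) = 768/1953125 ≈ 0.04%


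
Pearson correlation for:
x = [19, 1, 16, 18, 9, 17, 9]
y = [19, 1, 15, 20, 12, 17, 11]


n=7, Σx=89, Σy=95, Σxy=1458, Σx²=1393, Σy²=1541
r = (7×1458 - 89×95)/√((7×1393 - 89²)(7×1541 - 95²))
= 1751/√(1830×1762) = 1751/√3224460 ≈ 1751/1795.6781 ≈ 0.9751

r ≈ 0.9751


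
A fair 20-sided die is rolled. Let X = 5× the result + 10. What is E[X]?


E[die] = (1+20)/2 = 21/2
E[X] = 5×21/2 + 10 = 125/2

E[X] = 125/2


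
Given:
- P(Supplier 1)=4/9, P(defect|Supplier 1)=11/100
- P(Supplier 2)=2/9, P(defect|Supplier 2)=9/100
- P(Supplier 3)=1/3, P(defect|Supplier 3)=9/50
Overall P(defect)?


P(B) = Σ P(B|Aᵢ)×P(Aᵢ)
  11/100×4/9 = 11/225
  9/100×2/9 = 1/50
  9/50×1/3 = 3/50
Sum = 29/225

P(defect) = 29/225 ≈ 12.89%


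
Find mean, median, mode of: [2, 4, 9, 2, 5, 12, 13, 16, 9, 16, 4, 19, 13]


Sorted: [2, 2, 4, 4, 5, 9, 9, 12, 13, 13, 16, 16, 19]
Mean = 124/13
Median = 9
Freq: {2: 2, 4: 2, 9: 2, 5: 1, 12: 1, 13: 2, 16: 2, 19: 1}
Mode: [2, 4, 9, 13, 16]

Mean=124/13, Median=9, Mode=[2, 4, 9, 13, 16]


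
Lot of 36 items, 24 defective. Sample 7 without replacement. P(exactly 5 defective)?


Hypergeometric: C(24,5)×C(12,2)/C(36,7)
= 42504×66/8347680 = 1771/5270

P(X=5) = 1771/5270 ≈ 33.61%


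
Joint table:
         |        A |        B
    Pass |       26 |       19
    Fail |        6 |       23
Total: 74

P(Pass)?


P(Pass) = (26+19)/74 = 45/74

P(Pass) = 45/74 ≈ 60.81%


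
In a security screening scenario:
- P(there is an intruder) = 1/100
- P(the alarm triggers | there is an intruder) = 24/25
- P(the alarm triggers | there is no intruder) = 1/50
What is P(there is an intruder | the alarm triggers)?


Using Bayes' theorem:
P(A|B) = P(B|A)·P(A) / P(B)

P(the alarm triggers) = 24/25 × 1/100 + 1/50 × 99/100
= 6/625 + 99/5000 = 147/5000

P(there is an intruder|the alarm triggers) = (6/625) / (147/5000) = 16/49

P(there is an intruder|the alarm triggers) = 16/49 ≈ 32.65%


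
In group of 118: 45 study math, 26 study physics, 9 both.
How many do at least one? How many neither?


|A∪B| = 45+26-9 = 62
Neither = 118-62 = 56

At least one: 62; Neither: 56


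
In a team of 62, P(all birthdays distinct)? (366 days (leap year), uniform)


P(all different) = Π(366-i)/366 for i=0..61
= (366/366)×(365/366)×...×(305/366)
= 0.004156

P ≈ 0.0042 ≈ 0.42%


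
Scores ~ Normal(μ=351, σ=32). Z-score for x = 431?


z = (x - μ)/σ = (431 - 351)/32 = 2.5

z = 2.5


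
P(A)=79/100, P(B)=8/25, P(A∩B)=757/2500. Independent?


P(A)×P(B) = 158/625
P(A∩B) = 757/2500
Not equal → NOT independent

No, not independent


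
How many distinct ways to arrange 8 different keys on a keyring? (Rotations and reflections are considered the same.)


Free circular arrangements: rotations and reflections both identified.
(n-1)!/2 = 7!/2 = 5040/2 = 2520

2520


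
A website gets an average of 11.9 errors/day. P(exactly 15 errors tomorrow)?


Poisson(λ=11.9): P(X=15) = e^(-λ)×λ^k/k!
= e^(-11.9) × 11.9^15 / 15!
≈ 6.790404807e-06 × 1.35895295045e+16 / 1307674368000 ≈ 0.070567

P(X=15) ≈ 0.070567 ≈ 7.06%


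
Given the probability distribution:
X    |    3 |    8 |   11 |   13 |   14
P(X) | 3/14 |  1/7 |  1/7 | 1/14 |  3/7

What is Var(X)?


E[X] = 72/7
E[X²] = 871/7
Var(X) = E[X²] - (E[X])² = 871/7 - 5184/49 = 913/49

Var(X) = 913/49 ≈ 18.6327


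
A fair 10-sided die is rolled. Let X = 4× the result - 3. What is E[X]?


E[die] = (1+10)/2 = 11/2
E[X] = 4×11/2 - 3 = 19

E[X] = 19


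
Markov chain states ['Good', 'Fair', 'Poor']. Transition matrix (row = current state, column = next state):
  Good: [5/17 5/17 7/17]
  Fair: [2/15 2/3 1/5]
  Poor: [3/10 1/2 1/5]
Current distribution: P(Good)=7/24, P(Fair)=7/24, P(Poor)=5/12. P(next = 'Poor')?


P(next=Poor) = Σᵢ P(now=i)×P(i→Poor)
= 7/24×7/17 + 7/24×1/5 + 5/12×1/5
= 49/408 + 7/120 + 1/12 = 89/340

P = 89/340 ≈ 0.2618


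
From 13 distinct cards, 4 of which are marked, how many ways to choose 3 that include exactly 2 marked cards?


Choose 2 of the 4 marked cards and 1 of the other 9 cards:
C(4,2)×C(9,1) = 6×9 = 54

54


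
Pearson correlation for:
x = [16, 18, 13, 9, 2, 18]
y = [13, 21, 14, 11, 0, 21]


n=6, Σx=76, Σy=80, Σxy=1245, Σx²=1158, Σy²=1368
r = (6×1245 - 76×80)/√((6×1158 - 76²)(6×1368 - 80²))
= 1390/√(1172×1808) = 1390/√2118976 ≈ 1390/1455.6703 ≈ 0.9549

r ≈ 0.9549


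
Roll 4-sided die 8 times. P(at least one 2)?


P(no 2)^8 = (3/4)^8 = 6561/65536
P(≥1) = 1 - 6561/65536 = 58975/65536

P = 58975/65536 ≈ 89.99%


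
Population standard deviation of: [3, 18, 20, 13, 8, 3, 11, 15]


Mean = 91/8
  (3-91/8)²=4489/64
  (18-91/8)²=2809/64
  (20-91/8)²=4761/64
  (13-91/8)²=169/64
  (8-91/8)²=729/64
  (3-91/8)²=4489/64
  (11-91/8)²=9/64
  (15-91/8)²=841/64
Σ(x-μ)² = 2287/8
σ² = (2287/8)/8 = 2287/64

σ = √(2287/64) ≈ 5.9778


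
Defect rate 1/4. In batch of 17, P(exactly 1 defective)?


Binomial: P(X=1) = C(17,1)×p^1×(1-p)^16
= 17 × 1/4 × 43046721/4294967296 = 731794257/17179869184

P(X=1) = 731794257/17179869184 ≈ 4.26%


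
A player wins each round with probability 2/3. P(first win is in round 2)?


Geometric: P(X=2) = (1-p)^(k-1)×p = (1/3)^1×2/3 = 2/9

P(X=2) = 2/9 ≈ 22.22%


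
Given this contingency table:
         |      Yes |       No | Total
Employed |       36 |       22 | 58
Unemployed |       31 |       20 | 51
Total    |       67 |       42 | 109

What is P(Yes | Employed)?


P(Yes | Employed) = 36/(36+22) = 36/58 = 18/29

P(Yes|Employed) = 18/29 ≈ 62.07%


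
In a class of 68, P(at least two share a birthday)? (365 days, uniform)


P(all different) = Π(365-i)/365 for i=0..67
= 0.001274
P(match) = 1 - 0.001274 = 0.998726

P ≈ 0.9987 ≈ 99.87%


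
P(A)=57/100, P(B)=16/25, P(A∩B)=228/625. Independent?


P(A)×P(B) = 228/625
P(A∩B) = 228/625
Equal ✓ → Independent

Yes, independent


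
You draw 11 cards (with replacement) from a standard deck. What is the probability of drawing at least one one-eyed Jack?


P(not a one-eyed Jack) = 50/52 = 25/26
P(none in 11 draws) = (25/26)^11 = 2384185791015625/3670344486987776
P(≥1 one-eyed Jack) = 1 - 2384185791015625/3670344486987776 = 1286158695972151/3670344486987776

P = 1286158695972151/3670344486987776 ≈ 35.04%


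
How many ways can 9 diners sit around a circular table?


Circular arrangements of 9 distinct objects: fix one position to break rotational symmetry.
(n-1)! = 8! = 40320

40320


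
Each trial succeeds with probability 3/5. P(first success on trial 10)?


Geometric: P(X=10) = (1-p)^(k-1)×p = (2/5)^9×3/5 = 1536/9765625

P(X=10) = 1536/9765625 ≈ 0.02%


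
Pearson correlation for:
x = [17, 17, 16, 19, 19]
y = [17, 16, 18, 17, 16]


n=5, Σx=88, Σy=84, Σxy=1476, Σx²=1556, Σy²=1414
r = (5×1476 - 88×84)/√((5×1556 - 88²)(5×1414 - 84²))
= -12/√(36×14) = -12/√504 ≈ -12/22.4499 ≈ -0.5345

r ≈ -0.5345


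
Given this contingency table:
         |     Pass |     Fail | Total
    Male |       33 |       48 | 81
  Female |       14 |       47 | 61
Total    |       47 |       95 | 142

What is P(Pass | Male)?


P(Pass | Male) = 33/(33+48) = 33/81 = 11/27

P(Pass|Male) = 11/27 ≈ 40.74%


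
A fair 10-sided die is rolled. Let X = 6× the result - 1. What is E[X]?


E[die] = (1+10)/2 = 11/2
E[X] = 6×11/2 - 1 = 32

E[X] = 32


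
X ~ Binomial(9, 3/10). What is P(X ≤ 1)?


P(X ≤ 1) = Σ P(X=i) for i=0..1
P(X=0) = 40353607/1000000000
P(X=1) = 155649627/1000000000
Sum = 98001617/500000000

P(X ≤ 1) = 98001617/500000000 ≈ 19.60%


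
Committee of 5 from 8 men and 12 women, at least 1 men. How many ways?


Count by #men:
  1M,4W: C(8,1)×C(12,4)=3960
  2M,3W: C(8,2)×C(12,3)=6160
  3M,2W: C(8,3)×C(12,2)=3696
  4M,1W: C(8,4)×C(12,1)=840
  5M,0W: C(8,5)×C(12,0)=56
Total = 14712

14712


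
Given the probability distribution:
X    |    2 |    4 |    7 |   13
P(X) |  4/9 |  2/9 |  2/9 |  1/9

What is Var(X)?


E[X] = 43/9
E[X²] = 35
Var(X) = E[X²] - (E[X])² = 35 - 1849/81 = 986/81

Var(X) = 986/81 ≈ 12.1728


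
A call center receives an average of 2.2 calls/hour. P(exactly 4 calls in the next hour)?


Poisson(λ=2.2): P(X=4) = e^(-λ)×λ^k/k!
= e^(-2.2) × 2.2^4 / 4!
≈ 0.1108031584 × 23.4256 / 24 ≈ 0.108151

P(X=4) ≈ 0.108151 ≈ 10.82%


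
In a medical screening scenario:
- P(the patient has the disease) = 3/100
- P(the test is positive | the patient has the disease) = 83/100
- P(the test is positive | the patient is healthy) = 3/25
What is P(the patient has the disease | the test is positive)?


Using Bayes' theorem:
P(A|B) = P(B|A)·P(A) / P(B)

P(the test is positive) = 83/100 × 3/100 + 3/25 × 97/100
= 249/10000 + 291/2500 = 1413/10000

P(the patient has the disease|the test is positive) = (249/10000) / (1413/10000) = 83/471

P(the patient has the disease|the test is positive) = 83/471 ≈ 17.62%


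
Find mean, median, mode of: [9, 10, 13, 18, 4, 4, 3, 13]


Sorted: [3, 4, 4, 9, 10, 13, 13, 18]
Mean = 74/8 = 37/4
Median = 19/2
Freq: {9: 1, 10: 1, 13: 2, 18: 1, 4: 2, 3: 1}
Mode: [4, 13]

Mean=37/4, Median=19/2, Mode=[4, 13]


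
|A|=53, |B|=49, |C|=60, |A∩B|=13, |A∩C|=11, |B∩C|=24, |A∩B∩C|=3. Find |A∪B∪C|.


|A∪B∪C| = 53+49+60-13-11-24+3 = 117

|A∪B∪C| = 117


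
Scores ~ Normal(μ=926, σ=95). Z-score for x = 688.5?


z = (x - μ)/σ = (688.5 - 926)/95 = -2.5

z = -2.5


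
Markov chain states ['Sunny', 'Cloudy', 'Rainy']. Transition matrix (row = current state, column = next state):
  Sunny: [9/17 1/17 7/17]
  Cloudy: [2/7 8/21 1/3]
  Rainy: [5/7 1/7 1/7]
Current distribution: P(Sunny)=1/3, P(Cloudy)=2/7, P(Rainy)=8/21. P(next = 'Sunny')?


P(next=Sunny) = Σᵢ P(now=i)×P(i→Sunny)
= 1/3×9/17 + 2/7×2/7 + 8/21×5/7
= 3/17 + 4/49 + 40/147 = 1325/2499

P = 1325/2499 ≈ 0.5302


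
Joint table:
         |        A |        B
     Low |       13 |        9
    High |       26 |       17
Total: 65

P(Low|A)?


P(Low|A) = 13/(13+26) = 13/39 = 1/3

P = 1/3 ≈ 33.33%


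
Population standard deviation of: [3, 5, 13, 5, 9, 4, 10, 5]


Mean = 54/8 = 27/4
  (3-27/4)²=225/16
  (5-27/4)²=49/16
  (13-27/4)²=625/16
  (5-27/4)²=49/16
  (9-27/4)²=81/16
  (4-27/4)²=121/16
  (10-27/4)²=169/16
  (5-27/4)²=49/16
Σ(x-μ)² = 171/2
σ² = (171/2)/8 = 171/16

σ = √(171/16) ≈ 3.2692


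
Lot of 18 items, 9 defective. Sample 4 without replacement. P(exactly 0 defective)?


Hypergeometric: C(9,0)×C(9,4)/C(18,4)
= 1×126/3060 = 7/170

P(X=0) = 7/170 ≈ 4.12%


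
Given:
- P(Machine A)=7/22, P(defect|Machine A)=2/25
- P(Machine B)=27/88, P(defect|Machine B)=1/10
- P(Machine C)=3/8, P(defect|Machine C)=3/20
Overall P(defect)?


P(B) = Σ P(B|Aᵢ)×P(Aᵢ)
  2/25×7/22 = 7/275
  1/10×27/88 = 27/880
  3/20×3/8 = 9/160
Sum = 989/8800

P(defect) = 989/8800 ≈ 11.24%


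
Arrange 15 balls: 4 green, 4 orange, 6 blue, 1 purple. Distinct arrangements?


15!/(4!×4!×6!×1!) = 3153150

3153150


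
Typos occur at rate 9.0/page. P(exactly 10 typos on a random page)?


Poisson(λ=9.0): P(X=10) = e^(-λ)×λ^k/k!
= e^(-9.0) × 9.0^10 / 10!
≈ 0.0001234098041 × 3486784401 / 3628800 ≈ 0.118580

P(X=10) ≈ 0.118580 ≈ 11.86%


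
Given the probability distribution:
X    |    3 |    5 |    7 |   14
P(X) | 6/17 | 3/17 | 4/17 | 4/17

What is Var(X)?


E[X] = 117/17
E[X²] = 1109/17
Var(X) = E[X²] - (E[X])² = 1109/17 - 13689/289 = 5164/289

Var(X) = 5164/289 ≈ 17.8685


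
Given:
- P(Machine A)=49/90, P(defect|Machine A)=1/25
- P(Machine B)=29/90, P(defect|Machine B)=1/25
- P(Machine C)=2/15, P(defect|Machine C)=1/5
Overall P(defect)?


P(B) = Σ P(B|Aᵢ)×P(Aᵢ)
  1/25×49/90 = 49/2250
  1/25×29/90 = 29/2250
  1/5×2/15 = 2/75
Sum = 23/375

P(defect) = 23/375 ≈ 6.13%


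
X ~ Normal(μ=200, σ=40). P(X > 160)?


z = (160-200)/40 = -1.0
P(X > 160) = 1 - P(Z ≤ -1.0) = 1 - 0.1587 = 0.8413

P(X > 160) ≈ 0.8413


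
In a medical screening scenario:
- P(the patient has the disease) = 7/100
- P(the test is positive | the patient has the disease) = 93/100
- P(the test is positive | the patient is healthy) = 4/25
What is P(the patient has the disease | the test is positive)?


Using Bayes' theorem:
P(A|B) = P(B|A)·P(A) / P(B)

P(the test is positive) = 93/100 × 7/100 + 4/25 × 93/100
= 651/10000 + 93/625 = 2139/10000

P(the patient has the disease|the test is positive) = (651/10000) / (2139/10000) = 7/23

P(the patient has the disease|the test is positive) = 7/23 ≈ 30.43%


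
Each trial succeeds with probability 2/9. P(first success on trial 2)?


Geometric: P(X=2) = (1-p)^(k-1)×p = (7/9)^1×2/9 = 14/81

P(X=2) = 14/81 ≈ 17.28%


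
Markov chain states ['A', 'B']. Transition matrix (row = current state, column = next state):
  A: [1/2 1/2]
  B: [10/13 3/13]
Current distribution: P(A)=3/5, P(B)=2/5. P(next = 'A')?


P(next=A) = Σᵢ P(now=i)×P(i→A)
= 3/5×1/2 + 2/5×10/13
= 3/10 + 4/13 = 79/130

P = 79/130 ≈ 0.6077


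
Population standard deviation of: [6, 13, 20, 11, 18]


Mean = 68/5
  (6-68/5)²=1444/25
  (13-68/5)²=9/25
  (20-68/5)²=1024/25
  (11-68/5)²=169/25
  (18-68/5)²=484/25
Σ(x-μ)² = 626/5
σ² = (626/5)/5 = 626/25

σ = √(626/25) ≈ 5.0040


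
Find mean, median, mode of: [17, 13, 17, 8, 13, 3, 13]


Sorted: [3, 8, 13, 13, 13, 17, 17]
Mean = 84/7 = 12
Median = 13
Freq: {17: 2, 13: 3, 8: 1, 3: 1}
Mode: [13]

Mean=12, Median=13, Mode=13


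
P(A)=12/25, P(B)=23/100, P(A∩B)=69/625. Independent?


P(A)×P(B) = 69/625
P(A∩B) = 69/625
Equal ✓ → Independent

Yes, independent


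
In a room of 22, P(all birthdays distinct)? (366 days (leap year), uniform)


P(all different) = Π(366-i)/366 for i=0..21
= (366/366)×(365/366)×...×(345/366)
= 0.525249

P ≈ 0.5252 ≈ 52.52%


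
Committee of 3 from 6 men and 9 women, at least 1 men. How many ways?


Count by #men:
  1M,2W: C(6,1)×C(9,2)=216
  2M,1W: C(6,2)×C(9,1)=135
  3M,0W: C(6,3)×C(9,0)=20
Total = 371

371


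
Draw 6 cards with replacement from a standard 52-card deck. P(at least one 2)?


P(not a 2) = 48/52 = 12/13
P(none in 6 draws) = (12/13)^6 = 2985984/4826809
P(≥1 2) = 1 - 2985984/4826809 = 1840825/4826809

P = 1840825/4826809 ≈ 38.14%


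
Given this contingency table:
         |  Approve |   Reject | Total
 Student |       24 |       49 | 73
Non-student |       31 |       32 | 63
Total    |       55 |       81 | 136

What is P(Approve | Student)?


P(Approve | Student) = 24/(24+49) = 24/73

P(Approve|Student) = 24/73 ≈ 32.88%


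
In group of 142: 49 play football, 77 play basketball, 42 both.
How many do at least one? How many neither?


|A∪B| = 49+77-42 = 84
Neither = 142-84 = 58

At least one: 84; Neither: 58


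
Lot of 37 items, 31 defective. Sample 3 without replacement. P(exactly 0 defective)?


Hypergeometric: C(31,0)×C(6,3)/C(37,3)
= 1×20/7770 = 2/777

P(X=0) = 2/777 ≈ 0.26%


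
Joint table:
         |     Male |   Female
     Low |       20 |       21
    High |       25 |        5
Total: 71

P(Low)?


P(Low) = (20+21)/71 = 41/71

P(Low) = 41/71 ≈ 57.75%


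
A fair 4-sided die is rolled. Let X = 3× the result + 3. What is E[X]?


E[die] = (1+4)/2 = 5/2
E[X] = 3×5/2 + 3 = 21/2

E[X] = 21/2


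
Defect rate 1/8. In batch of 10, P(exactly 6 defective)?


Binomial: P(X=6) = C(10,6)×p^6×(1-p)^4
= 210 × 1/262144 × 2401/4096 = 252105/536870912

P(X=6) = 252105/536870912 ≈ 0.05%


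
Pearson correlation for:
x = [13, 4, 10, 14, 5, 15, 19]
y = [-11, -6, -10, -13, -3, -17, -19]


n=7, Σx=80, Σy=-79, Σxy=-1080, Σx²=1092, Σy²=1085
r = (7×(-1080) - 80×(-79))/√((7×1092 - 80²)(7×1085 - (-79)²))
= -1240/√(1244×1354) = -1240/√1684376 ≈ -1240/1297.8351 ≈ -0.9554

r ≈ -0.9554


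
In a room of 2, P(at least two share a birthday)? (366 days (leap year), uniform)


P(all different) = Π(366-i)/366 for i=0..1
= 0.997268
P(match) = 1 - 0.997268 = 0.002732

P ≈ 0.0027 ≈ 0.27%


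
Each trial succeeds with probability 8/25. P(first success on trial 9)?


Geometric: P(X=9) = (1-p)^(k-1)×p = (17/25)^8×8/25 = 55806059528/3814697265625

P(X=9) = 55806059528/3814697265625 ≈ 1.46%


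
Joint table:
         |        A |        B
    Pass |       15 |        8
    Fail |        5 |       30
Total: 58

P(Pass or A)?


P(Pass∨A) = P(Pass) + P(A) - P(Pass∧A)
= (23 + 20 - 15)/58 = 28/58 = 14/29

P = 14/29 ≈ 48.28%


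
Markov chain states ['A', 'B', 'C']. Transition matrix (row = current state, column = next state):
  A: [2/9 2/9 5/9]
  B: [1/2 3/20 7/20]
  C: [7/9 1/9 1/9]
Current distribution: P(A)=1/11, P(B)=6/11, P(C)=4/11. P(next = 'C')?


P(next=C) = Σᵢ P(now=i)×P(i→C)
= 1/11×5/9 + 6/11×7/20 + 4/11×1/9
= 5/99 + 21/110 + 4/99 = 31/110

P = 31/110 ≈ 0.2818


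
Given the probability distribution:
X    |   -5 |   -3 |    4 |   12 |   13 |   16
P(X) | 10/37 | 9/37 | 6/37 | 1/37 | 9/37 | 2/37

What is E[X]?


E[X] = Σ x·P(X=x)
= (-5)×(10/37) + (-3)×(9/37) + (4)×(6/37) + (12)×(1/37) + (13)×(9/37) + (16)×(2/37)
= 108/37

E[X] = 108/37


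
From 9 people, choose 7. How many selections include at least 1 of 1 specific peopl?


Complement: C(9,7) - C(8,7) = 36 - 8 = 28

28


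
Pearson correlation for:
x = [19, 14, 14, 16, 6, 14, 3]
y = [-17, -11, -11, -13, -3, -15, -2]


n=7, Σx=86, Σy=-72, Σxy=-1073, Σx²=1250, Σy²=938
r = (7×(-1073) - 86×(-72))/√((7×1250 - 86²)(7×938 - (-72)²))
= -1319/√(1354×1382) = -1319/√1871228 ≈ -1319/1367.9284 ≈ -0.9642

r ≈ -0.9642


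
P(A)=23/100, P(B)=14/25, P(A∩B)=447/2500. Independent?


P(A)×P(B) = 161/1250
P(A∩B) = 447/2500
Not equal → NOT independent

No, not independent


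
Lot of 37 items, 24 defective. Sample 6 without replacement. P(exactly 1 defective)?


Hypergeometric: C(24,1)×C(13,5)/C(37,6)
= 24×1287/2324784 = 117/8806

P(X=1) = 117/8806 ≈ 1.33%


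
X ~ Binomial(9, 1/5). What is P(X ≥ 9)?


P(X ≥ 9) = Σ P(X=i) for i=9..9
P(X=9) = 1/1953125
Sum = 1/1953125

P(X ≥ 9) = 1/1953125 ≈ 0.00%


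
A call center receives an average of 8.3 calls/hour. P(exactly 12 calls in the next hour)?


Poisson(λ=8.3): P(X=12) = e^(-λ)×λ^k/k!
= e^(-8.3) × 8.3^12 / 12!
≈ 0.0002485168271 × 106890007739 / 479001600 ≈ 0.055457

P(X=12) ≈ 0.055457 ≈ 5.55%


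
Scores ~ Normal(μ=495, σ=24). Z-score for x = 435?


z = (x - μ)/σ = (435 - 495)/24 = -2.5

z = -2.5


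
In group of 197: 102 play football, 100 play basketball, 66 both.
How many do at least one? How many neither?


|A∪B| = 102+100-66 = 136
Neither = 197-136 = 61

At least one: 136; Neither: 61


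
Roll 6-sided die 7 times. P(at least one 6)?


P(no 6)^7 = (5/6)^7 = 78125/279936
P(≥1) = 1 - 78125/279936 = 201811/279936

P = 201811/279936 ≈ 72.09%


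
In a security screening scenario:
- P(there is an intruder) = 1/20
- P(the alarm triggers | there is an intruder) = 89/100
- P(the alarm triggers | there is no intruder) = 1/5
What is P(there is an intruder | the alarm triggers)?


Using Bayes' theorem:
P(A|B) = P(B|A)·P(A) / P(B)

P(the alarm triggers) = 89/100 × 1/20 + 1/5 × 19/20
= 89/2000 + 19/100 = 469/2000

P(there is an intruder|the alarm triggers) = (89/2000) / (469/2000) = 89/469

P(there is an intruder|the alarm triggers) = 89/469 ≈ 18.98%


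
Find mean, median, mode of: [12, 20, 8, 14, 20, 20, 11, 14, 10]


Sorted: [8, 10, 11, 12, 14, 14, 20, 20, 20]
Mean = 129/9 = 43/3
Median = 14
Freq: {12: 1, 20: 3, 8: 1, 14: 2, 11: 1, 10: 1}
Mode: [20]

Mean=43/3, Median=14, Mode=20


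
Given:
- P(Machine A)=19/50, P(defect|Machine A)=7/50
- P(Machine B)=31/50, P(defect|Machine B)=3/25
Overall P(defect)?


P(B) = Σ P(B|Aᵢ)×P(Aᵢ)
  7/50×19/50 = 133/2500
  3/25×31/50 = 93/1250
Sum = 319/2500

P(defect) = 319/2500 ≈ 12.76%


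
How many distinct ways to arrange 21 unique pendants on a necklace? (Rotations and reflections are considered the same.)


Free circular arrangements: rotations and reflections both identified.
(n-1)!/2 = 20!/2 = 2432902008176640000/2 = 1216451004088320000

1216451004088320000


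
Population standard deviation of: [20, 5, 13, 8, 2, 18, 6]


Mean = 72/7
  (20-72/7)²=4624/49
  (5-72/7)²=1369/49
  (13-72/7)²=361/49
  (8-72/7)²=256/49
  (2-72/7)²=3364/49
  (18-72/7)²=2916/49
  (6-72/7)²=900/49
Σ(x-μ)² = 1970/7
σ² = (1970/7)/7 = 1970/49

σ = √(1970/49) ≈ 6.3407


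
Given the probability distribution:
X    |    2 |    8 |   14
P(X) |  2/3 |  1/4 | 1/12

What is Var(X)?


E[X] = 9/2
E[X²] = 35
Var(X) = E[X²] - (E[X])² = 35 - 81/4 = 59/4

Var(X) = 59/4 ≈ 14.7500


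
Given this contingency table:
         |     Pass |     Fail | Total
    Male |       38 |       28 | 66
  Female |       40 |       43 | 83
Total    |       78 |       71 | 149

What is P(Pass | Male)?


P(Pass | Male) = 38/(38+28) = 38/66 = 19/33

P(Pass|Male) = 19/33 ≈ 57.58%


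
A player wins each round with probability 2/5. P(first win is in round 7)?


Geometric: P(X=7) = (1-p)^(k-1)×p = (3/5)^6×2/5 = 1458/78125

P(X=7) = 1458/78125 ≈ 1.87%


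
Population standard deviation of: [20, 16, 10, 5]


Mean = 51/4
  (20-51/4)²=841/16
  (16-51/4)²=169/16
  (10-51/4)²=121/16
  (5-51/4)²=961/16
Σ(x-μ)² = 523/4
σ² = (523/4)/4 = 523/16

σ = √(523/16) ≈ 5.7173


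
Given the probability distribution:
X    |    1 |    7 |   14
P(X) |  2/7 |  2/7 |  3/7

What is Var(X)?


E[X] = 58/7
E[X²] = 688/7
Var(X) = E[X²] - (E[X])² = 688/7 - 3364/49 = 1452/49

Var(X) = 1452/49 ≈ 29.6327


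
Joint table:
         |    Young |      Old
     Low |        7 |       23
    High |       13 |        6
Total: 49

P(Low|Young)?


P(Low|Young) = 7/(7+13) = 7/20

P = 7/20 ≈ 35.00%


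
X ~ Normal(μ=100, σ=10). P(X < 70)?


z = (70-100)/10 = -3.0
P(Z < -3.0) = 0.0013

P(X < 70) ≈ 0.0013


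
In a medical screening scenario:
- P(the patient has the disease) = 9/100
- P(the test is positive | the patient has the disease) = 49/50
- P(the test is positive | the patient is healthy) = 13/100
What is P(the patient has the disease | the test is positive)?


Using Bayes' theorem:
P(A|B) = P(B|A)·P(A) / P(B)

P(the test is positive) = 49/50 × 9/100 + 13/100 × 91/100
= 441/5000 + 1183/10000 = 413/2000

P(the patient has the disease|the test is positive) = (441/5000) / (413/2000) = 126/295

P(the patient has the disease|the test is positive) = 126/295 ≈ 42.71%


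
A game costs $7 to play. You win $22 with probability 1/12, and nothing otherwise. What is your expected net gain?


E[gain] = (22-7)×1/12 + (-7)×11/12
= 5/4 - 77/12 = -31/6

Expected net gain = $-31/6 ≈ $-5.17


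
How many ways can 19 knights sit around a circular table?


Circular arrangements of 19 distinct objects: fix one position to break rotational symmetry.
(n-1)! = 18! = 6402373705728000

6402373705728000


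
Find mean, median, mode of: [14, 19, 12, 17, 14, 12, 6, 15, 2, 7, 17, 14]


Sorted: [2, 6, 7, 12, 12, 14, 14, 14, 15, 17, 17, 19]
Mean = 149/12
Median = 14
Freq: {14: 3, 19: 1, 12: 2, 17: 2, 6: 1, 15: 1, 2: 1, 7: 1}
Mode: [14]

Mean=149/12, Median=14, Mode=14


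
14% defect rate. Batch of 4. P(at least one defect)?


P(all good) = (43/50)^4 = 3418801/6250000
P(≥1 defect) = 2831199/6250000

P = 2831199/6250000 ≈ 45.30%


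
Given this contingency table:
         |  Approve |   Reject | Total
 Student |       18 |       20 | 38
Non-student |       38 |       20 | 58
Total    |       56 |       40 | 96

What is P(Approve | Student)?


P(Approve | Student) = 18/(18+20) = 18/38 = 9/19

P(Approve|Student) = 9/19 ≈ 47.37%


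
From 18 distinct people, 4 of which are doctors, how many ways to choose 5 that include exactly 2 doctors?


Choose 2 of the 4 doctors and 3 of the other 14 people:
C(4,2)×C(14,3) = 6×364 = 2184

2184


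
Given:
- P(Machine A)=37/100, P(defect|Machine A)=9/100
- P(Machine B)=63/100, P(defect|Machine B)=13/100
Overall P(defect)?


P(B) = Σ P(B|Aᵢ)×P(Aᵢ)
  9/100×37/100 = 333/10000
  13/100×63/100 = 819/10000
Sum = 72/625

P(defect) = 72/625 ≈ 11.52%


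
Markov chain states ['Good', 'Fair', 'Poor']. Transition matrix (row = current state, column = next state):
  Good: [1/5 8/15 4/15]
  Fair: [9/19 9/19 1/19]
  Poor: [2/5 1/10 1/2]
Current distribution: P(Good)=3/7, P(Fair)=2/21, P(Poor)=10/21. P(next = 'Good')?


P(next=Good) = Σᵢ P(now=i)×P(i→Good)
= 3/7×1/5 + 2/21×9/19 + 10/21×2/5
= 3/35 + 6/133 + 4/21 = 641/1995

P = 641/1995 ≈ 0.3213


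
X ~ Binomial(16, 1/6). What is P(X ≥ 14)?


P(X ≥ 14) = Σ P(X=i) for i=14..16
P(X=14) = 125/117546246144
P(X=15) = 5/176319369216
P(X=16) = 1/2821109907456
Sum = 1027/940369969152

P(X ≥ 14) = 1027/940369969152 ≈ 0.00%


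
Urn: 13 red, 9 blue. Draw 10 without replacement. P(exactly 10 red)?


Hypergeometric: C(13,10)×C(9,0)/C(22,10)
= 286×1/646646 = 1/2261

P(X=10) = 1/2261 ≈ 0.04%


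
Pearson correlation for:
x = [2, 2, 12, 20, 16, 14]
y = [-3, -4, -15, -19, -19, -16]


n=6, Σx=66, Σy=-76, Σxy=-1102, Σx²=1004, Σy²=1228
r = (6×(-1102) - 66×(-76))/√((6×1004 - 66²)(6×1228 - (-76)²))
= -1596/√(1668×1592) = -1596/√2655456 ≈ -1596/1629.5570 ≈ -0.9794

r ≈ -0.9794


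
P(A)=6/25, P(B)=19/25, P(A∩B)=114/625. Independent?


P(A)×P(B) = 114/625
P(A∩B) = 114/625
Equal ✓ → Independent

Yes, independent


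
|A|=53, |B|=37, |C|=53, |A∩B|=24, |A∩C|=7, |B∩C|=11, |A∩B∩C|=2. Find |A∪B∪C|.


|A∪B∪C| = 53+37+53-24-7-11+2 = 103

|A∪B∪C| = 103


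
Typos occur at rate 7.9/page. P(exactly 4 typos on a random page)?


Poisson(λ=7.9): P(X=4) = e^(-λ)×λ^k/k!
= e^(-7.9) × 7.9^4 / 4!
≈ 0.0003707435405 × 3895.0081 / 24 ≈ 0.060169

P(X=4) ≈ 0.060169 ≈ 6.02%


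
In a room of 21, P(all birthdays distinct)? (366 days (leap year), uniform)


P(all different) = Π(366-i)/366 for i=0..20
= (366/366)×(365/366)×...×(346/366)
= 0.557221

P ≈ 0.5572 ≈ 55.72%


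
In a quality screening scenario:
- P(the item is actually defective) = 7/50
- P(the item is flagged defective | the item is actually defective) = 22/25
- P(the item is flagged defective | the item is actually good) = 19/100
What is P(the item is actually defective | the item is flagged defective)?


Using Bayes' theorem:
P(A|B) = P(B|A)·P(A) / P(B)

P(the item is flagged defective) = 22/25 × 7/50 + 19/100 × 43/50
= 77/625 + 817/5000 = 1433/5000

P(the item is actually defective|the item is flagged defective) = (77/625) / (1433/5000) = 616/1433

P(the item is actually defective|the item is flagged defective) = 616/1433 ≈ 42.99%


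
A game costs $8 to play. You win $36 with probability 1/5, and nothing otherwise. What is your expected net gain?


E[gain] = (36-8)×1/5 + (-8)×4/5
= 28/5 - 32/5 = -4/5

Expected net gain = $-4/5 ≈ $-0.80


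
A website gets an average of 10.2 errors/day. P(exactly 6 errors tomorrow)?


Poisson(λ=10.2): P(X=6) = e^(-λ)×λ^k/k!
= e^(-10.2) × 10.2^6 / 6!
≈ 3.717031868e-05 × 1126162.41926 / 720 ≈ 0.058139

P(X=6) ≈ 0.058139 ≈ 5.81%


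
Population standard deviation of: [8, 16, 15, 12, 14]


Mean = 65/5 = 13
  (8-13)²=25
  (16-13)²=9
  (15-13)²=4
  (12-13)²=1
  (14-13)²=1
Σ(x-μ)² = 40
σ² = 40/5 = 8

σ = √(8) ≈ 2.8284


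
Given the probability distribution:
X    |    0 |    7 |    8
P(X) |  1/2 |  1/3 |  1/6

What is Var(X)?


E[X] = 11/3
E[X²] = 27
Var(X) = E[X²] - (E[X])² = 27 - 121/9 = 122/9

Var(X) = 122/9 ≈ 13.5556


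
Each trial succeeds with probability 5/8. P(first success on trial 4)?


Geometric: P(X=4) = (1-p)^(k-1)×p = (3/8)^3×5/8 = 135/4096

P(X=4) = 135/4096 ≈ 3.30%


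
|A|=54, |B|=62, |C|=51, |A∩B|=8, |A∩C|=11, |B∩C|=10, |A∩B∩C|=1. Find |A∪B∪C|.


|A∪B∪C| = 54+62+51-8-11-10+1 = 139

|A∪B∪C| = 139


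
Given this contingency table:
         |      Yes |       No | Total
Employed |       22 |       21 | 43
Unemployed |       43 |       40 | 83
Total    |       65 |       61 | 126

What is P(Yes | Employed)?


P(Yes | Employed) = 22/(22+21) = 22/43

P(Yes|Employed) = 22/43 ≈ 51.16%


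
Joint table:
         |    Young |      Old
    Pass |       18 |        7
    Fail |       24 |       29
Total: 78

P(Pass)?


P(Pass) = (18+7)/78 = 25/78

P(Pass) = 25/78 ≈ 32.05%


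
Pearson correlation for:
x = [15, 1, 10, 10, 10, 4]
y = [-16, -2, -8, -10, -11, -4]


n=6, Σx=50, Σy=-51, Σxy=-548, Σx²=542, Σy²=561
r = (6×(-548) - 50×(-51))/√((6×542 - 50²)(6×561 - (-51)²))
= -738/√(752×765) = -738/√575280 ≈ -738/758.4721 ≈ -0.9730

r ≈ -0.9730


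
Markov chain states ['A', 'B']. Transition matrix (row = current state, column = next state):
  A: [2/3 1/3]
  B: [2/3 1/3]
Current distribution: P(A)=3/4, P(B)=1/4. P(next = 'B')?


P(next=B) = Σᵢ P(now=i)×P(i→B)
= 3/4×1/3 + 1/4×1/3
= 1/4 + 1/12 = 1/3

P = 1/3 ≈ 0.3333


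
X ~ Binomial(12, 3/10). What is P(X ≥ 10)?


P(X ≥ 10) = Σ P(X=i) for i=10..12
P(X=10) = 95482233/500000000000
P(X=11) = 3720087/250000000000
P(X=12) = 531441/1000000000000
Sum = 41275251/200000000000

P(X ≥ 10) = 41275251/200000000000 ≈ 0.02%


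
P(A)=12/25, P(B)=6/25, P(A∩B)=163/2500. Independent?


P(A)×P(B) = 72/625
P(A∩B) = 163/2500
Not equal → NOT independent

No, not independent


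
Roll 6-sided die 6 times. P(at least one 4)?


P(no 4)^6 = (5/6)^6 = 15625/46656
P(≥1) = 1 - 15625/46656 = 31031/46656

P = 31031/46656 ≈ 66.51%


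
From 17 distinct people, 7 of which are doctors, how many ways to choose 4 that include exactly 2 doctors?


Choose 2 of the 7 doctors and 2 of the other 10 people:
C(7,2)×C(10,2) = 21×45 = 945

945


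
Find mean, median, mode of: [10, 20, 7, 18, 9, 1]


Sorted: [1, 7, 9, 10, 18, 20]
Mean = 65/6
Median = 19/2
Freq: {10: 1, 20: 1, 7: 1, 18: 1, 9: 1, 1: 1}
Mode: No mode

Mean=65/6, Median=19/2, Mode=No mode


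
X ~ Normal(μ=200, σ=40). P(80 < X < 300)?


z₁=(80-200)/40=-3.0, z₂=(300-200)/40=2.5
P = Φ(2.5) - Φ(-3.0) = 0.993790 - 0.001350 = 0.992440 ≈ 0.9924

P(80 < X < 300) ≈ 0.9924


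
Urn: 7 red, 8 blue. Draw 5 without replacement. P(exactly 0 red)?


Hypergeometric: C(7,0)×C(8,5)/C(15,5)
= 1×56/3003 = 8/429

P(X=0) = 8/429 ≈ 1.86%


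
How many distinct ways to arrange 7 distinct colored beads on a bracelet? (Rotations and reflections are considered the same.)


Free circular arrangements: rotations and reflections both identified.
(n-1)!/2 = 6!/2 = 720/2 = 360

360


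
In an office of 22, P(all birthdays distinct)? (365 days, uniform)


P(all different) = Π(365-i)/365 for i=0..21
= (365/365)×(364/365)×...×(344/365)
= 0.524305

P ≈ 0.5243 ≈ 52.43%


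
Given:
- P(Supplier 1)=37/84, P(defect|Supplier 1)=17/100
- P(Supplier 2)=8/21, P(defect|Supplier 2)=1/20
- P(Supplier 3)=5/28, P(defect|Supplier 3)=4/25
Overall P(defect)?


P(B) = Σ P(B|Aᵢ)×P(Aᵢ)
  17/100×37/84 = 629/8400
  1/20×8/21 = 2/105
  4/25×5/28 = 1/35
Sum = 49/400

P(defect) = 49/400 ≈ 12.25%


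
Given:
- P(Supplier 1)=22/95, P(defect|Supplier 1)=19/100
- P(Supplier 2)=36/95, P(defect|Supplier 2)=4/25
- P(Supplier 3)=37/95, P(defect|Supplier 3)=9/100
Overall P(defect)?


P(B) = Σ P(B|Aᵢ)×P(Aᵢ)
  19/100×22/95 = 11/250
  4/25×36/95 = 144/2375
  9/100×37/95 = 333/9500
Sum = 1327/9500

P(defect) = 1327/9500 ≈ 13.97%


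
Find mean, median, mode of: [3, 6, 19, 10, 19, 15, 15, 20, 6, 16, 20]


Sorted: [3, 6, 6, 10, 15, 15, 16, 19, 19, 20, 20]
Mean = 149/11
Median = 15
Freq: {3: 1, 6: 2, 19: 2, 10: 1, 15: 2, 20: 2, 16: 1}
Mode: [6, 15, 19, 20]

Mean=149/11, Median=15, Mode=[6, 15, 19, 20]


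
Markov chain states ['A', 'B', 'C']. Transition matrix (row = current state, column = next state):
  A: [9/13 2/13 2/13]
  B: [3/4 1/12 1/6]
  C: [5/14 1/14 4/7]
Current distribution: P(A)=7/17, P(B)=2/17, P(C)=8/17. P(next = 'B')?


P(next=B) = Σᵢ P(now=i)×P(i→B)
= 7/17×2/13 + 2/17×1/12 + 8/17×1/14
= 14/221 + 1/102 + 4/119 = 991/9282

P = 991/9282 ≈ 0.1068


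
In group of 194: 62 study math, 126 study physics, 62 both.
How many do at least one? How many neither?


|A∪B| = 62+126-62 = 126
Neither = 194-126 = 68

At least one: 126; Neither: 68


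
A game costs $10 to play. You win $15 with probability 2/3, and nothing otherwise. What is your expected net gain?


E[gain] = (15-10)×2/3 + (-10)×1/3
= 10/3 - 10/3 = 0

Expected net gain = $0 ≈ $0.00


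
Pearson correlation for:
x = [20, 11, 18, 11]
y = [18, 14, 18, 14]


n=4, Σx=60, Σy=64, Σxy=992, Σx²=966, Σy²=1040
r = (4×992 - 60×64)/√((4×966 - 60²)(4×1040 - 64²))
= 128/√(264×64) = 128/√16896 ≈ 128/129.9846 ≈ 0.9847

r ≈ 0.9847


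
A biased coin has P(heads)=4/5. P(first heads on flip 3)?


Geometric: P(X=3) = (1-p)^(k-1)×p = (1/5)^2×4/5 = 4/125

P(X=3) = 4/125 ≈ 3.20%


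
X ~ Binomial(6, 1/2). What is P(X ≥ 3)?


P(X ≥ 3) = Σ P(X=i) for i=3..6
P(X=3) = 5/16
P(X=4) = 15/64
P(X=5) = 3/32
P(X=6) = 1/64
Sum = 21/32

P(X ≥ 3) = 21/32 ≈ 65.62%


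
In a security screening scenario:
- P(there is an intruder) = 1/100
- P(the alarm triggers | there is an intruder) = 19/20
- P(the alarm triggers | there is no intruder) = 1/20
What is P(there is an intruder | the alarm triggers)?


Using Bayes' theorem:
P(A|B) = P(B|A)·P(A) / P(B)

P(the alarm triggers) = 19/20 × 1/100 + 1/20 × 99/100
= 19/2000 + 99/2000 = 59/1000

P(there is an intruder|the alarm triggers) = (19/2000) / (59/1000) = 19/118

P(there is an intruder|the alarm triggers) = 19/118 ≈ 16.10%


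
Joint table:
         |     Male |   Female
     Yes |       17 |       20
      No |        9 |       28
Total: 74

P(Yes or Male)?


P(Yes∨Male) = P(Yes) + P(Male) - P(Yes∧Male)
= (37 + 26 - 17)/74 = 46/74 = 23/37

P = 23/37 ≈ 62.16%


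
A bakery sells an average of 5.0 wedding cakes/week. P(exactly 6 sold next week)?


Poisson(λ=5.0): P(X=6) = e^(-λ)×λ^k/k!
= e^(-5.0) × 5.0^6 / 6!
≈ 0.006737946999 × 15625 / 720 ≈ 0.146223

P(X=6) ≈ 0.146223 ≈ 14.62%


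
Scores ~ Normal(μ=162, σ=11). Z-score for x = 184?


z = (x - μ)/σ = (184 - 162)/11 = 2.0

z = 2.0


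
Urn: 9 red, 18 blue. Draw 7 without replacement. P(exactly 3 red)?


Hypergeometric: C(9,3)×C(18,4)/C(27,7)
= 84×3060/888030 = 952/3289

P(X=3) = 952/3289 ≈ 28.94%


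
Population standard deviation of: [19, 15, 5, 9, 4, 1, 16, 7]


Mean = 76/8 = 19/2
  (19-19/2)²=361/4
  (15-19/2)²=121/4
  (5-19/2)²=81/4
  (9-19/2)²=1/4
  (4-19/2)²=121/4
  (1-19/2)²=289/4
  (16-19/2)²=169/4
  (7-19/2)²=25/4
Σ(x-μ)² = 292
σ² = 292/8 = 73/2

σ = √(73/2) ≈ 6.0415


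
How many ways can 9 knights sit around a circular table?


Circular arrangements of 9 distinct objects: fix one position to break rotational symmetry.
(n-1)! = 8! = 40320

40320
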